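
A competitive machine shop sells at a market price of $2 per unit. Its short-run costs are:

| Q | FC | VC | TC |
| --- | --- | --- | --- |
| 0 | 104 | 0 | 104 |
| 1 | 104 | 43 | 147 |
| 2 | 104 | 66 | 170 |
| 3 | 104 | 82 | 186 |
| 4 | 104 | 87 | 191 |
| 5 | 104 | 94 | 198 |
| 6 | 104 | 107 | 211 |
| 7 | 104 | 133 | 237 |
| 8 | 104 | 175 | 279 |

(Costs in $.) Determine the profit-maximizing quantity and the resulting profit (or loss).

Q = 0 (shut down); profit = -$104

Compute π = P·Q − TC at each output: Q=0: -104; Q=1: -145; Q=2: -166; Q=3: -180; Q=4: -183; Q=5: -188; Q=6: -199; Q=7: -223; Q=8: -263.
Profit is highest at Q = 0. Equivalently, the lowest AVC in the table is 107/6 ≈ $17.83 at Q = 6, and P = $2 falls below it — price never covers variable cost, so the firm shuts down and loses only its fixed cost.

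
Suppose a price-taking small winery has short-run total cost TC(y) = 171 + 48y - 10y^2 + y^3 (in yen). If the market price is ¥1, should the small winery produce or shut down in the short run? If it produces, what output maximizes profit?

Shut down

Strip out fixed cost: VC = 48y - 10y^2 + y^3. Then AVC = 48 - 10y + y^2 and MC = 48 - 20y + 3y^2.
AVC hits its minimum where MC = AVC, at y = 5, giving min AVC = 48 - 10·5 + 5^2 = ¥23.
P = ¥1 lies below min AVC = ¥23; no output level covers variable cost.
The firm minimizes its loss by shutting down and losing only its fixed cost of ¥171.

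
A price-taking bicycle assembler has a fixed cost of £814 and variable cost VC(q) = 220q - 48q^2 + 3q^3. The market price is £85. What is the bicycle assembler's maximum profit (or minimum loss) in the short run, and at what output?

Profit = -£328 at q = 9

AVC = 220 - 48q + 3q^2; min AVC = £28 at q = 8. Since P = £85 ≥ min AVC, the firm produces.
MC = 220 - 96q + 9q^2. Setting P = MC and taking the root on the rising branch gives q* = 9.
TR = 85·9 = 765. TC = 814 + 279 = 1093. Profit = 765 − 1093 = -£328.
That loss of £328 beats the £814 the firm would lose by shutting down; producing recovers £486 of fixed cost.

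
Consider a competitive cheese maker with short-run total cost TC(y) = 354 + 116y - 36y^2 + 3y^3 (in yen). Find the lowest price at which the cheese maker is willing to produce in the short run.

¥8 per unit

The firm shuts down when price falls below the minimum of average variable cost. AVC = VC/y = 116 - 36y + 3y^2.
dAVC/dy = -36 + 6y = 0 gives y = 6. min AVC = 116 - 36·6 + 3·6^2 = 8.
For P < ¥8 the firm produces nothing.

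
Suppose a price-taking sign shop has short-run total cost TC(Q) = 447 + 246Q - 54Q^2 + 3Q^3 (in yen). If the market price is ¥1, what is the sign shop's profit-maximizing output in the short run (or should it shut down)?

Strip out fixed cost: VC = 246Q - 54Q^2 + 3Q^3. Then AVC = 246 - 54Q + 3Q^2 and MC = 246 - 108Q + 9Q^2.
The AVC parabola has its vertex at Q = 54/6 = 9, where AVC = 246 - 54·9 + 3·9^2 = ¥3.
With P < min AVC (¥1 < ¥3), every unit sold adds to the loss.
The firm minimizes its loss by shutting down and losing only its fixed cost of ¥447.

Shut down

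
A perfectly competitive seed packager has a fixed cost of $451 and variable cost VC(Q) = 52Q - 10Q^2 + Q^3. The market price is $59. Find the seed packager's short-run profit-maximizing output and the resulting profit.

AVC = 52 - 10Q + Q^2; min AVC = $27 at Q = 5. Since P = $59 ≥ min AVC, the firm produces.
MC = 52 - 20Q + 3Q^2. Setting P = MC and taking the root on the rising branch gives Q* = 7.
TR = 59·7 = 413. TC = 451 + 217 = 668. Profit = 413 − 668 = -$255.
That loss of $255 beats the $451 the firm would lose by shutting down; producing recovers $196 of fixed cost.

Profit = -$255 at Q = 7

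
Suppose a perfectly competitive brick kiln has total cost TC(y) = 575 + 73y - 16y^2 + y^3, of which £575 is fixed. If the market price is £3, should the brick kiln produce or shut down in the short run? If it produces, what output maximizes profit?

Shut down

Strip out fixed cost: VC = 73y - 16y^2 + y^3. Then AVC = 73 - 16y + y^2 and MC = 73 - 32y + 3y^2.
The AVC parabola has its vertex at y = 16/2 = 8, where AVC = 73 - 16·8 + 8^2 = £9.
Since P = £3 < min AVC = £9, price fails to cover variable cost at any output.
Shutting down limits the loss to fixed cost, £575.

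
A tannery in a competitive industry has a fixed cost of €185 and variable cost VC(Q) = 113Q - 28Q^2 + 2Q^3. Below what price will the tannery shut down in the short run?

The shutdown price is the minimum of AVC. VC = 113Q - 28Q^2 + 2Q^3, so AVC = 113 - 28Q + 2Q^2.
dAVC/dQ = -28 + 4Q = 0 gives Q = 7. min AVC = 113 - 28·7 + 2·7^2 = 15.
So the shutdown price is €15.

€15 per unit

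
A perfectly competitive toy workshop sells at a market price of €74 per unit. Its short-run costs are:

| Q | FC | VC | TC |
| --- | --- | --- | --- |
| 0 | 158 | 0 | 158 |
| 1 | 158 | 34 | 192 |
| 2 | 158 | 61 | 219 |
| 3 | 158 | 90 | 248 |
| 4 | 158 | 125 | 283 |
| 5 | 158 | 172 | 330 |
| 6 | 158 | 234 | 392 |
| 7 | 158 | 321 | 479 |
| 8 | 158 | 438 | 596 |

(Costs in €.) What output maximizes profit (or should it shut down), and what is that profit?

Tabulate TR − TC: Q=0: -158; Q=1: -118; Q=2: -71; Q=3: -26; Q=4: 13; Q=5: 40; Q=6: 52; Q=7: 39; Q=8: -4.
Profit is maximized at Q = 6. AVC there is 234/6 = €39 ≤ P, so producing beats shutting down (which would give -€158).

Q = 6; profit = €52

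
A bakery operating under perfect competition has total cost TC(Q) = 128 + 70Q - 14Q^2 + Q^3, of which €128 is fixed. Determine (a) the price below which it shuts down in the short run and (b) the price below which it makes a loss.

Shutdown price = min AVC. AVC = 70 - 14Q + Q^2, with vertex at Q = 7 and minimum €21.
ATC = 128/Q + 70 - 14Q + Q^2. Setting dATC/dQ = −128/Q^2 − 14 + 2Q = 0 gives Q = 8 (since 2·8^3 − 14·8^2 = 128).
min ATC = 128/8 + 70 − 14·8 + 8^2 = €38. That is the break-even price.
Between these two prices the firm operates at a loss; above €38 it earns a profit.

Shutdown price = €21; break-even price = €38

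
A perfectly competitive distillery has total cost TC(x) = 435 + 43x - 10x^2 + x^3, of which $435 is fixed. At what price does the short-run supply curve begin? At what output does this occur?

$18 per unit, at x = 5

The shutdown price is the minimum of AVC. VC = 43x - 10x^2 + x^3, so AVC = 43 - 10x + x^2.
At the minimum of AVC, MC = AVC. MC = 43 - 20x + 3x^2; setting MC = AVC gives 2x^2 - 10x = 0, so x = 5. min AVC = 18.
The firm shuts down for any P below $18.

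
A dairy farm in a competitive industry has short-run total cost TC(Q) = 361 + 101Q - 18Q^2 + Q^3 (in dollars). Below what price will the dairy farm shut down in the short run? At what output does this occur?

$20 per unit, at Q = 9

Short-run supply begins at min AVC. From VC = 101Q - 18Q^2 + Q^3, AVC = 101 - 18Q + Q^2.
dAVC/dQ = -18 + 2Q = 0 gives Q = 9. min AVC = 101 - 18·9 + 9^2 = 20.
So the shutdown price is $20.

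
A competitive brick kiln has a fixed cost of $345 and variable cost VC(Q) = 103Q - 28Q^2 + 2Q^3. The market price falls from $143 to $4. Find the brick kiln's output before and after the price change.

AVC = 103 - 28Q + 2Q^2, minimized at Q = 7 where min AVC = $5. MC = 103 - 56Q + 6Q^2.
At P = $143 ≥ min AVC, set P = MC on the rising branch: Q = 10.
At P = $4 < min AVC = $5, price no longer covers variable cost at any output, so the firm shuts down: Q = 0.

Output falls from 10 to 0 (the firm shuts down)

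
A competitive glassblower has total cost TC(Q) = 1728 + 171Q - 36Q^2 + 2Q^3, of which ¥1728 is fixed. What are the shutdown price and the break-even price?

Shutdown price = ¥9; break-even price = ¥171

Shutdown price = min AVC. AVC = 171 - 36Q + 2Q^2, with vertex at Q = 9 and minimum ¥9.
ATC = 1728/Q + 171 - 36Q + 2Q^2. Setting dATC/dQ = −1728/Q^2 − 36 + 4Q = 0 gives Q = 12 (since 4·12^3 − 36·12^2 = 1728).
min ATC = 1728/12 + 171 − 36·12 + 2·12^2 = ¥171. That is the break-even price.
For ¥9 ≤ P < ¥171 the firm produces at a loss; below ¥9 it shuts down.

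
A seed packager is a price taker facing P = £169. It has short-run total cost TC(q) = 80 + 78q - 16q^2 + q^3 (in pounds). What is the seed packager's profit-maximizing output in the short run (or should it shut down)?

Variable cost is VC = 78q - 16q^2 + q^3, so AVC = VC/q = 78 - 16q + q^2 and MC = dTC/dq = 78 - 32q + 3q^2.
The AVC parabola has its vertex at q = 16/2 = 8, where AVC = 78 - 16·8 + 8^2 = £14.
P = £169 exceeds min AVC = £14, so the firm stays open.
Solving P = MC: -91 - 32q + 3q^2 = 0 ⇒ q = -7/3 or 13. On the upward-sloping branch, q* = 13.
Check: AVC at q = 13 is £39 ≤ P, so revenue covers variable cost.
Profit = P·q − TC = 169·13 − 587 = £1610.

Produce at q = 13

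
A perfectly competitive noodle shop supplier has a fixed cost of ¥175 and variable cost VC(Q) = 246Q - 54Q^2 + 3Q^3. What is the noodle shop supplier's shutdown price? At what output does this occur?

Short-run supply begins at min AVC. From VC = 246Q - 54Q^2 + 3Q^3, AVC = 246 - 54Q + 3Q^2.
dAVC/dQ = -54 + 6Q = 0 gives Q = 9. min AVC = 246 - 54·9 + 3·9^2 = 3.
For P < ¥3 the firm produces nothing.

¥3 per unit, at Q = 9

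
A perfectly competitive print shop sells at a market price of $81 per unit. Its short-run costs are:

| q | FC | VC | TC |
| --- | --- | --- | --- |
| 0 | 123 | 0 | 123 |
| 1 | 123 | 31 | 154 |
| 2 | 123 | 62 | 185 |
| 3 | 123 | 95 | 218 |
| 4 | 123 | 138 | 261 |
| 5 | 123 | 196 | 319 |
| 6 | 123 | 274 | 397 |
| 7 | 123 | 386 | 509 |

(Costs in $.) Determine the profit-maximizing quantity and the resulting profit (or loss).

Compute π = P·q − TC at each output: q=0: -123; q=1: -73; q=2: -23; q=3: 25; q=4: 63; q=5: 86; q=6: 89; q=7: 58.
Profit is maximized at q = 6. AVC there is 274/6 = $45.67 ≤ P, so producing beats shutting down (which would give -$123).

q = 6; profit = $89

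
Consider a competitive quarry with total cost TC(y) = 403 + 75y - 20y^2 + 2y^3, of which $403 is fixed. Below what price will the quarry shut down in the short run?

$25 per unit

The shutdown price is the minimum of AVC. VC = 75y - 20y^2 + 2y^3, so AVC = 75 - 20y + 2y^2.
dAVC/dy = -20 + 4y = 0 gives y = 5. min AVC = 75 - 20·5 + 2·5^2 = 25.
The firm shuts down for any P below $25.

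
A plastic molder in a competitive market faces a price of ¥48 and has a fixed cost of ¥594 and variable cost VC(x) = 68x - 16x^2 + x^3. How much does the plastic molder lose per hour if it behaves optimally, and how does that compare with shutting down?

AVC = 68 - 16x + x^2 has its minimum ¥4 at x = 8; price ¥48 clears that bar, so the firm operates.
MC = 68 - 32x + 3x^2. Setting P = MC and taking the root on the rising branch gives x* = 10.
TR = 48·10 = 480. TC = 594 + 80 = 674. Profit = 480 − 674 = -¥194.
That loss of ¥194 beats the ¥594 the firm would lose by shutting down; producing recovers ¥400 of fixed cost.

Profit = -¥194 at x = 10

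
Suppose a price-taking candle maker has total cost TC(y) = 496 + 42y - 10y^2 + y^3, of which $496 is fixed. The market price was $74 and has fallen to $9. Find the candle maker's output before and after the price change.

AVC = 42 - 10y + y^2, minimized at y = 5 where min AVC = $17. MC = 42 - 20y + 3y^2.
At P = $74 ≥ min AVC, set P = MC on the rising branch: y = 8.
At P = $9 < min AVC = $17, price no longer covers variable cost at any output, so the firm shuts down: y = 0.

Output falls from 8 to 0 (the firm shuts down)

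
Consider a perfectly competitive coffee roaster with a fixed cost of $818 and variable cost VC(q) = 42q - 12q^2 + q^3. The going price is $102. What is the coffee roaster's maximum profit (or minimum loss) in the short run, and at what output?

AVC = 42 - 12q + q^2; min AVC = $6 at q = 6. Since P = $102 ≥ min AVC, the firm produces.
With MC = 42 - 24q + 3q^2, P = MC on the upward-sloping part at q* = 10.
TR = 102·10 = 1020. TC = 818 + 220 = 1038. Profit = 1020 − 1038 = -$18.
Shutting down would mean losing the fixed cost of $818, so operating at a loss of $18 is better by $800.

Profit = -$18 at q = 10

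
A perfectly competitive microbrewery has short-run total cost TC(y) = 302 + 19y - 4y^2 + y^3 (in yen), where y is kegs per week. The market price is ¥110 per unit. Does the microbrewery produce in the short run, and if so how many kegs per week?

Produce at y = 7

Variable cost is VC = 19y - 4y^2 + y^3, so AVC = VC/y = 19 - 4y + y^2 and MC = dTC/dy = 19 - 8y + 3y^2.
AVC is minimized where dAVC/dy = -4 + 2y = 0, at y = 2; min AVC = 19 - 4·2 + 2^2 = ¥15.
P = ¥110 exceeds min AVC = ¥15, so the firm stays open.
P = MC gives -91 - 8y + 3y^2 = 0, with roots -13/3 and 7. Take the larger (rising MC): y* = 7.
Check: AVC at y = 7 is ¥40 ≤ P, so revenue covers variable cost.
Profit = P·y − TC = 110·7 − 582 = ¥188.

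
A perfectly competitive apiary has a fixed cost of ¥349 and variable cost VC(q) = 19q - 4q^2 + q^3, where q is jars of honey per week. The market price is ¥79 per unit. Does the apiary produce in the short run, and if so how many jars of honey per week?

Produce at q = 6

Strip out fixed cost: VC = 19q - 4q^2 + q^3. Then AVC = 19 - 4q + q^2 and MC = 19 - 8q + 3q^2.
AVC is minimized where dAVC/dq = -4 + 2q = 0, at q = 2; min AVC = 19 - 4·2 + 2^2 = ¥15.
Because ¥79 ≥ ¥15, revenue can cover variable cost; the firm operates.
Solving P = MC: -60 - 8q + 3q^2 = 0 ⇒ q = -10/3 or 6. On the upward-sloping branch, q* = 6.
Check: AVC at q = 6 is ¥31 ≤ P, so revenue covers variable cost.
Profit = P·q − TC = 79·6 − 535 = -¥61, a loss, but smaller than the ¥349 fixed cost the firm would lose by shutting down.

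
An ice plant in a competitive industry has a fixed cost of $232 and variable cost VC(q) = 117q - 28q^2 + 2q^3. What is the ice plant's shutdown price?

$19 per unit

Short-run supply begins at min AVC. From VC = 117q - 28q^2 + 2q^3, AVC = 117 - 28q + 2q^2.
dAVC/dq = -28 + 4q = 0 gives q = 7. min AVC = 117 - 28·7 + 2·7^2 = 19.
For P < $19 the firm produces nothing.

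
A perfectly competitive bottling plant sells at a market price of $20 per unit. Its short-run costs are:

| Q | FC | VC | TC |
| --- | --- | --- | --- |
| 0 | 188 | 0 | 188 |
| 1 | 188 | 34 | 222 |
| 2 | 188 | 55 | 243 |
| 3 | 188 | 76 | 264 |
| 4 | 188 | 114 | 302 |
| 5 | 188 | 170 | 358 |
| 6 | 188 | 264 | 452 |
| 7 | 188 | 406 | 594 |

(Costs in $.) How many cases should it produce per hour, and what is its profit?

Q = 0 (shut down); profit = -$188

Profit at each row (π = 20Q − TC): Q=0: -188; Q=1: -202; Q=2: -203; Q=3: -204; Q=4: -222; Q=5: -258; Q=6: -332; Q=7: -454.
Profit is highest at Q = 0. Equivalently, the lowest AVC in the table is 76/3 ≈ $25.33 at Q = 3, and P = $20 falls below it — price never covers variable cost, so the firm shuts down and loses only its fixed cost.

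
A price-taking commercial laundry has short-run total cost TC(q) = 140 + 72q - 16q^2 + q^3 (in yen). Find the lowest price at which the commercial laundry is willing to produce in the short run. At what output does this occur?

¥8 per unit, at q = 8

The firm shuts down when price falls below the minimum of average variable cost. AVC = VC/q = 72 - 16q + q^2.
dAVC/dq = -16 + 2q = 0 gives q = 8. min AVC = 72 - 16·8 + 8^2 = 8.
For P < ¥8 the firm produces nothing.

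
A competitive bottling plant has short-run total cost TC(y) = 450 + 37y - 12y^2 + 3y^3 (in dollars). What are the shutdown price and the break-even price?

Shutdown price = $25; break-even price = $142

Shutdown price = min AVC. AVC = 37 - 12y + 3y^2, with vertex at y = 2 and minimum $25.
ATC = 450/y + 37 - 12y + 3y^2. Setting dATC/dy = −450/y^2 − 12 + 6y = 0 gives y = 5 (since 6·5^3 − 12·5^2 = 450).
min ATC = 450/5 + 37 − 12·5 + 3·5^2 = $142. That is the break-even price.
For $25 ≤ P < $142 the firm produces at a loss; below $25 it shuts down.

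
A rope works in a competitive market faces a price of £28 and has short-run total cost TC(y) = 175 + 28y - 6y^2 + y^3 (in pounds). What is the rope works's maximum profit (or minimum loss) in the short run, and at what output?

AVC = 28 - 6y + y^2 has its minimum £19 at y = 3; price £28 clears that bar, so the firm operates.
With MC = 28 - 12y + 3y^2, P = MC on the upward-sloping part at y* = 4.
TR = 28·4 = 112. TC = 175 + 80 = 255. Profit = 112 − 255 = -£143.
By producing, the firm covers all variable cost plus £32 of fixed cost; shutting down would lose the full £175.

Profit = -£143 at y = 4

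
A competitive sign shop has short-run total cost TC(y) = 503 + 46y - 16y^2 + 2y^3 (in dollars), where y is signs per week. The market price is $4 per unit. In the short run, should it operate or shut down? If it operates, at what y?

From TC, MC = TC'(y) = 46 - 32y + 6y^2 and AVC = VC/y = 46 - 16y + 2y^2.
AVC hits its minimum where MC = AVC, at y = 4, giving min AVC = 46 - 16·4 + 2·4^2 = $14.
Since P = $4 < min AVC = $14, price fails to cover variable cost at any output.
The firm minimizes its loss by shutting down and losing only its fixed cost of $503.

Shut down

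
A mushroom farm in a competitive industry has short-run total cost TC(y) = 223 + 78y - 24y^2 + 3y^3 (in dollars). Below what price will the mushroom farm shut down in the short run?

$30 per unit

The firm shuts down when price falls below the minimum of average variable cost. AVC = VC/y = 78 - 24y + 3y^2.
At the minimum of AVC, MC = AVC. MC = 78 - 48y + 9y^2; setting MC = AVC gives 6y^2 - 24y = 0, so y = 4. min AVC = 30.
The firm shuts down for any P below $30.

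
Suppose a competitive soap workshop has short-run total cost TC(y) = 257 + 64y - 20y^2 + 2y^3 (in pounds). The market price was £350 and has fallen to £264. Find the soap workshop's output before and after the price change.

Output falls from 11 to 10

MC = 64 - 40y + 6y^2; the shutdown threshold is min AVC = £14 (at y = 5).
At P = £350 ≥ min AVC, set P = MC on the rising branch: y = 11.
At P = £264 ≥ min AVC, set P = MC: y = 10. The firm stays open but cuts output.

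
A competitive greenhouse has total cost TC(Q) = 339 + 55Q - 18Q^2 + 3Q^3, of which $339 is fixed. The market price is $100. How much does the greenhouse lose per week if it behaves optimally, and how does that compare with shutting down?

Profit = -$39 at Q = 5

AVC = 55 - 18Q + 3Q^2 has its minimum $28 at Q = 3; price $100 clears that bar, so the firm operates.
With MC = 55 - 36Q + 9Q^2, P = MC on the upward-sloping part at Q* = 5.
TR = 100·5 = 500. TC = 339 + 200 = 539. Profit = 500 − 539 = -$39.
That loss of $39 beats the $339 the firm would lose by shutting down; producing recovers $300 of fixed cost.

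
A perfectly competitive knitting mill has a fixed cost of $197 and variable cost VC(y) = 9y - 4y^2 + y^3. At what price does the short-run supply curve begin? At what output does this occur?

$5 per unit, at y = 2

Short-run supply begins at min AVC. From VC = 9y - 4y^2 + y^3, AVC = 9 - 4y + y^2.
At the minimum of AVC, MC = AVC. MC = 9 - 8y + 3y^2; setting MC = AVC gives 2y^2 - 4y = 0, so y = 2. min AVC = 5.
For P < $5 the firm produces nothing.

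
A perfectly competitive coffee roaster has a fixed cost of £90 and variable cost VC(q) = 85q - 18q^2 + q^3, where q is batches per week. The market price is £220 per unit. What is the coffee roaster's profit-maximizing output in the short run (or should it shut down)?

Produce at q = 15

Strip out fixed cost: VC = 85q - 18q^2 + q^3. Then AVC = 85 - 18q + q^2 and MC = 85 - 36q + 3q^2.
AVC hits its minimum where MC = AVC, at q = 9, giving min AVC = 85 - 18·9 + 9^2 = £4.
P = £220 exceeds min AVC = £4, so the firm stays open.
Solving P = MC: -135 - 36q + 3q^2 = 0 ⇒ q = -3 or 15. On the upward-sloping branch, q* = 15.
Check: AVC at q = 15 is £40 ≤ P, so revenue covers variable cost.
Profit = P·q − TC = 220·15 − 690 = £2610.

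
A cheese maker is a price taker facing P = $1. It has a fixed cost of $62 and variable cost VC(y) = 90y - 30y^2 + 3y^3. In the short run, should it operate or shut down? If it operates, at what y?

From TC, MC = TC'(y) = 90 - 60y + 9y^2 and AVC = VC/y = 90 - 30y + 3y^2.
AVC is minimized where dAVC/dy = -30 + 6y = 0, at y = 5; min AVC = 90 - 30·5 + 3·5^2 = $15.
P = $1 lies below min AVC = $15; no output level covers variable cost.
The firm minimizes its loss by shutting down and losing only its fixed cost of $62.

Shut down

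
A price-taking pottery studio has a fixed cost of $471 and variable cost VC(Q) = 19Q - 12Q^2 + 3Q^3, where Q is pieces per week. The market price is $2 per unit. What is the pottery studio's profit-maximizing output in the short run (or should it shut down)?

From TC, MC = TC'(Q) = 19 - 24Q + 9Q^2 and AVC = VC/Q = 19 - 12Q + 3Q^2.
The AVC parabola has its vertex at Q = 12/6 = 2, where AVC = 19 - 12·2 + 3·2^2 = $7.
P = $2 lies below min AVC = $7; no output level covers variable cost.
Shutting down limits the loss to fixed cost, $471.

Shut down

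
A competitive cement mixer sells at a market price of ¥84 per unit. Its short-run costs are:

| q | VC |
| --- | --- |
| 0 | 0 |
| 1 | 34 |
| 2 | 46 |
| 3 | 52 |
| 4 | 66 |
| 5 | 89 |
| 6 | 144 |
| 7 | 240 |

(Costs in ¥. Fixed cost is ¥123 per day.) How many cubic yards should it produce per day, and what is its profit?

q = 6; profit = ¥237

Compute π = P·q − TC at each output: q=0: -123; q=1: -73; q=2: -1; q=3: 77; q=4: 147; q=5: 208; q=6: 237; q=7: 225.
Profit is maximized at q = 6. AVC there is 144/6 = ¥24 ≤ P, so producing beats shutting down (which would give -¥123).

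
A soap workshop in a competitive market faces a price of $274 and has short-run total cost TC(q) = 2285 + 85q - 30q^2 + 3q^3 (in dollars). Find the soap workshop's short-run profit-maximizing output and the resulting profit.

AVC = 85 - 30q + 3q^2; min AVC = $10 at q = 5. Since P = $274 ≥ min AVC, the firm produces.
With MC = 85 - 60q + 9q^2, P = MC on the upward-sloping part at q* = 9.
TR = 274·9 = 2466. TC = 2285 + 522 = 2807. Profit = 2466 − 2807 = -$341.
By producing, the firm covers all variable cost plus $1944 of fixed cost; shutting down would lose the full $2285.

Profit = -$341 at q = 9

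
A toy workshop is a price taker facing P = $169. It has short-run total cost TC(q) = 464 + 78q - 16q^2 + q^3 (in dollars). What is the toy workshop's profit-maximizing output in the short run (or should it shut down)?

Produce at q = 13

Variable cost is VC = 78q - 16q^2 + q^3, so AVC = VC/q = 78 - 16q + q^2 and MC = dTC/dq = 78 - 32q + 3q^2.
AVC is minimized where dAVC/dq = -16 + 2q = 0, at q = 8; min AVC = 78 - 16·8 + 8^2 = $14.
Since P = $169 ≥ min AVC = $14, price covers variable cost and the firm should produce.
Solving P = MC: -91 - 32q + 3q^2 = 0 ⇒ q = -7/3 or 13. On the upward-sloping branch, q* = 13.
Check: AVC at q = 13 is $39 ≤ P, so revenue covers variable cost.
Profit = P·q − TC = 169·13 − 971 = $1226.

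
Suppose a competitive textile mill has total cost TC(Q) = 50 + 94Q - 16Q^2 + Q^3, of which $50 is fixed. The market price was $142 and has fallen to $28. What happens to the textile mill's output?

MC = 94 - 32Q + 3Q^2; the shutdown threshold is min AVC = $30 (at Q = 8).
With P = $142 above the shutdown price, P = MC gives Q = 12.
At P = $28 < min AVC = $30, price no longer covers variable cost at any output, so the firm shuts down: Q = 0.

Output falls from 12 to 0 (the firm shuts down)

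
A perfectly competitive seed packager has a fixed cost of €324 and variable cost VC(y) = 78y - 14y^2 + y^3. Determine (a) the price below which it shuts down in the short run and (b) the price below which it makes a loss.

AVC = 78 - 14y + y^2; minimized at y = 7, giving min AVC = €29. That is the shutdown price.
ATC = 324/y + 78 - 14y + y^2. Setting dATC/dy = −324/y^2 − 14 + 2y = 0 gives y = 9 (since 2·9^3 − 14·9^2 = 324).
min ATC = 324/9 + 78 − 14·9 + 9^2 = €69. That is the break-even price.
Between these two prices the firm operates at a loss; above €69 it earns a profit.

Shutdown price = €29; break-even price = €69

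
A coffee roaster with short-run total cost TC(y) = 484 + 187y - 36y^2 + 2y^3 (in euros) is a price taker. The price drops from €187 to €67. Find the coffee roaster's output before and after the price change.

AVC = 187 - 36y + 2y^2, minimized at y = 9 where min AVC = €25. MC = 187 - 72y + 6y^2.
With P = €187 above the shutdown price, P = MC gives y = 12.
At P = €67 ≥ min AVC, set P = MC: y = 10. The firm stays open but cuts output.

Output falls from 12 to 10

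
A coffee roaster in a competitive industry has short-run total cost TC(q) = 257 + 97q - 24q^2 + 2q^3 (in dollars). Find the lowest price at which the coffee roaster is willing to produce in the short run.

The firm shuts down when price falls below the minimum of average variable cost. AVC = VC/q = 97 - 24q + 2q^2.
dAVC/dq = -24 + 4q = 0 gives q = 6. min AVC = 97 - 24·6 + 2·6^2 = 25.
The firm shuts down for any P below $25.

$25 per unit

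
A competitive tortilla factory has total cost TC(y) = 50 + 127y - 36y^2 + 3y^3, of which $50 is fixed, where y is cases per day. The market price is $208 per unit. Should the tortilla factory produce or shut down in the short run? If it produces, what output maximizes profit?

From TC, MC = TC'(y) = 127 - 72y + 9y^2 and AVC = VC/y = 127 - 36y + 3y^2.
AVC hits its minimum where MC = AVC, at y = 6, giving min AVC = 127 - 36·6 + 3·6^2 = $19.
Because $208 ≥ $19, revenue can cover variable cost; the firm operates.
Set P = MC: 208 = 127 - 72y + 9y^2 → -81 - 72y + 9y^2 = 0. The roots are y = -1 and y = 9; the profit-maximizing output is on the rising part of MC, so y* = 9.
Check: AVC at y = 9 is $46 ≤ P, so revenue covers variable cost.
Profit = P·y − TC = 208·9 − 464 = $1408.

Produce at y = 9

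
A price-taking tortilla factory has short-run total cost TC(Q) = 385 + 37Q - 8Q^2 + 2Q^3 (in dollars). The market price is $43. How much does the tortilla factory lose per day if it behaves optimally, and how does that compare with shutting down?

Profit = -$349 at Q = 3

AVC = 37 - 8Q + 2Q^2 has its minimum $29 at Q = 2; price $43 clears that bar, so the firm operates.
With MC = 37 - 16Q + 6Q^2, P = MC on the upward-sloping part at Q* = 3.
TR = 43·3 = 129. TC = 385 + 93 = 478. Profit = 129 − 478 = -$349.
That loss of $349 beats the $385 the firm would lose by shutting down; producing recovers $36 of fixed cost.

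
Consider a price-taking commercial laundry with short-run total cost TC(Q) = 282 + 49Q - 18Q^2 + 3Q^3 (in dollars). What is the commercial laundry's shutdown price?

$22 per unit

Short-run supply begins at min AVC. From VC = 49Q - 18Q^2 + 3Q^3, AVC = 49 - 18Q + 3Q^2.
dAVC/dQ = -18 + 6Q = 0 gives Q = 3. min AVC = 49 - 18·3 + 3·3^2 = 22.
For P < $22 the firm produces nothing.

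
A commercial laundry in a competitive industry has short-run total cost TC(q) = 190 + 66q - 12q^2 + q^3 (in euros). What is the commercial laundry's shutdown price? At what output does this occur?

€30 per unit, at q = 6

The firm shuts down when price falls below the minimum of average variable cost. AVC = VC/q = 66 - 12q + q^2.
At the minimum of AVC, MC = AVC. MC = 66 - 24q + 3q^2; setting MC = AVC gives 2q^2 - 12q = 0, so q = 6. min AVC = 30.
For P < €30 the firm produces nothing.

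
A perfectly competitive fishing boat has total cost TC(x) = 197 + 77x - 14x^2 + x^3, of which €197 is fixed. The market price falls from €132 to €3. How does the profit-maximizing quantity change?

Output falls from 11 to 0 (the firm shuts down)

AVC = 77 - 14x + x^2, minimized at x = 7 where min AVC = €28. MC = 77 - 28x + 3x^2.
With P = €132 above the shutdown price, P = MC gives x = 11.
At P = €3 < min AVC = €28, price no longer covers variable cost at any output, so the firm shuts down: x = 0.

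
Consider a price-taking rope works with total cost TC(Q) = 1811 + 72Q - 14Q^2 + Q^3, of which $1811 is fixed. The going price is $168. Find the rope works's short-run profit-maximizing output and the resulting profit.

AVC = 72 - 14Q + Q^2 has its minimum $23 at Q = 7; price $168 clears that bar, so the firm operates.
MC = 72 - 28Q + 3Q^2. Setting P = MC and taking the root on the rising branch gives Q* = 12.
TR = 168·12 = 2016. TC = 1811 + 576 = 2387. Profit = 2016 − 2387 = -$371.
Shutting down would mean losing the fixed cost of $1811, so operating at a loss of $371 is better by $1440.

Profit = -$371 at Q = 12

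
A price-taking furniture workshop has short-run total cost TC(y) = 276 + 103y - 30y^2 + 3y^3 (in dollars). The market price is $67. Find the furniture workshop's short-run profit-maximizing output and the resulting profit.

Profit = -$60 at y = 6

AVC = 103 - 30y + 3y^2; min AVC = $28 at y = 5. Since P = $67 ≥ min AVC, the firm produces.
MC = 103 - 60y + 9y^2. Setting P = MC and taking the root on the rising branch gives y* = 6.
TR = 67·6 = 402. TC = 276 + 186 = 462. Profit = 402 − 462 = -$60.
Shutting down would mean losing the fixed cost of $276, so operating at a loss of $60 is better by $216.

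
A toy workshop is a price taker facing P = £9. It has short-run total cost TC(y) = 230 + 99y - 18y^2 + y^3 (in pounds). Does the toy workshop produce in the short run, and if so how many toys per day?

Variable cost is VC = 99y - 18y^2 + y^3, so AVC = VC/y = 99 - 18y + y^2 and MC = dTC/dy = 99 - 36y + 3y^2.
AVC hits its minimum where MC = AVC, at y = 9, giving min AVC = 99 - 18·9 + 9^2 = £18.
With P < min AVC (£9 < £18), every unit sold adds to the loss.
Shutting down limits the loss to fixed cost, £230.

Shut down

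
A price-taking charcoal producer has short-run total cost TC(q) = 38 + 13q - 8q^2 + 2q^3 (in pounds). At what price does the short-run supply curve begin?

Short-run supply begins at min AVC. From VC = 13q - 8q^2 + 2q^3, AVC = 13 - 8q + 2q^2.
dAVC/dq = -8 + 4q = 0 gives q = 2. min AVC = 13 - 8·2 + 2·2^2 = 5.
For P < £5 the firm produces nothing.

£5 per unit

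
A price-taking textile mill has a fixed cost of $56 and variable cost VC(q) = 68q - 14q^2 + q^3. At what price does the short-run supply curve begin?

The shutdown price is the minimum of AVC. VC = 68q - 14q^2 + q^3, so AVC = 68 - 14q + q^2.
At the minimum of AVC, MC = AVC. MC = 68 - 28q + 3q^2; setting MC = AVC gives 2q^2 - 14q = 0, so q = 7. min AVC = 19.
The firm shuts down for any P below $19.

$19 per unit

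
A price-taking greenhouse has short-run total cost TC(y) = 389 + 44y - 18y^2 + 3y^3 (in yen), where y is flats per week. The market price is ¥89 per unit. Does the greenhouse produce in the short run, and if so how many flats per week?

Produce at y = 5

From TC, MC = TC'(y) = 44 - 36y + 9y^2 and AVC = VC/y = 44 - 18y + 3y^2.
AVC hits its minimum where MC = AVC, at y = 3, giving min AVC = 44 - 18·3 + 3·3^2 = ¥17.
Because ¥89 ≥ ¥17, revenue can cover variable cost; the firm operates.
P = MC gives -45 - 36y + 9y^2 = 0, with roots -1 and 5. Take the larger (rising MC): y* = 5.
Check: AVC at y = 5 is ¥29 ≤ P, so revenue covers variable cost.
Profit = P·y − TC = 89·5 − 534 = -¥89, a loss, but smaller than the ¥389 fixed cost the firm would lose by shutting down.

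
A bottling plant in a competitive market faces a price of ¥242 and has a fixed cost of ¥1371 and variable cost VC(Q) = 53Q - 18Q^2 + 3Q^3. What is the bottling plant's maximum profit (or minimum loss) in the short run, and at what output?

AVC = 53 - 18Q + 3Q^2 has its minimum ¥26 at Q = 3; price ¥242 clears that bar, so the firm operates.
With MC = 53 - 36Q + 9Q^2, P = MC on the upward-sloping part at Q* = 7.
TR = 242·7 = 1694. TC = 1371 + 518 = 1889. Profit = 1694 − 1889 = -¥195.
Shutting down would mean losing the fixed cost of ¥1371, so operating at a loss of ¥195 is better by ¥1176.

Profit = -¥195 at Q = 7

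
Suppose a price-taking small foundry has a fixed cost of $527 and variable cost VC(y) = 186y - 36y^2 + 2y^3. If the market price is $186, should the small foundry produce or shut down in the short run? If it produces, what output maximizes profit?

Produce at y = 12

From TC, MC = TC'(y) = 186 - 72y + 6y^2 and AVC = VC/y = 186 - 36y + 2y^2.
AVC hits its minimum where MC = AVC, at y = 9, giving min AVC = 186 - 36·9 + 2·9^2 = $24.
P = $186 exceeds min AVC = $24, so the firm stays open.
P = MC gives -72y + 6y^2 = 0, with roots 0 and 12. Take the larger (rising MC): y* = 12.
Check: AVC at y = 12 is $42 ≤ P, so revenue covers variable cost.
Profit = P·y − TC = 186·12 − 1031 = $1201.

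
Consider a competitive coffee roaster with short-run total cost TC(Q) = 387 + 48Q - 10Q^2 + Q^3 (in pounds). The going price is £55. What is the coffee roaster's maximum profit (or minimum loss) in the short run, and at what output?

Profit = -£191 at Q = 7

AVC = 48 - 10Q + Q^2 has its minimum £23 at Q = 5; price £55 clears that bar, so the firm operates.
With MC = 48 - 20Q + 3Q^2, P = MC on the upward-sloping part at Q* = 7.
TR = 55·7 = 385. TC = 387 + 189 = 576. Profit = 385 − 576 = -£191.
By producing, the firm covers all variable cost plus £196 of fixed cost; shutting down would lose the full £387.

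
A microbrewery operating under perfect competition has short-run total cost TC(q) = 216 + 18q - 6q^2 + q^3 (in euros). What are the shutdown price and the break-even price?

Shutdown price = €9; break-even price = €54

AVC = 18 - 6q + q^2; minimized at q = 3, giving min AVC = €9. That is the shutdown price.
ATC = 216/q + 18 - 6q + q^2. Setting dATC/dq = −216/q^2 − 6 + 2q = 0 gives q = 6 (since 2·6^3 − 6·6^2 = 216).
min ATC = 216/6 + 18 − 6·6 + 6^2 = €54. That is the break-even price.
Between these two prices the firm operates at a loss; above €54 it earns a profit.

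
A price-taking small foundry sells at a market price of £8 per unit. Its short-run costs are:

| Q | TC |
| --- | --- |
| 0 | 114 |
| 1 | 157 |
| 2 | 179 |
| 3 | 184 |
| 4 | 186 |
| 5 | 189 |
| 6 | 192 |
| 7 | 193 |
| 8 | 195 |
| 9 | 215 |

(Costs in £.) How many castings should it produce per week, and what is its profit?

Profit at each row (π = 8Q − TC): Q=0: -114; Q=1: -149; Q=2: -163; Q=3: -160; Q=4: -154; Q=5: -149; Q=6: -144; Q=7: -137; Q=8: -131; Q=9: -143.
Profit is highest at Q = 0. Equivalently, the lowest AVC in the table is 81/8 ≈ £10.12 at Q = 8, and P = £8 falls below it — price never covers variable cost, so the firm shuts down and loses only its fixed cost.

Q = 0 (shut down); profit = -£114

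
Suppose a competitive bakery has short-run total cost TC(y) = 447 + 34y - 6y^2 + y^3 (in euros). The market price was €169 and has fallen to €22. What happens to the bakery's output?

Output falls from 9 to 0 (the firm shuts down)

MC = 34 - 12y + 3y^2; the shutdown threshold is min AVC = €25 (at y = 3).
With P = €169 above the shutdown price, P = MC gives y = 9.
At P = €22 < min AVC = €25, price no longer covers variable cost at any output, so the firm shuts down: y = 0.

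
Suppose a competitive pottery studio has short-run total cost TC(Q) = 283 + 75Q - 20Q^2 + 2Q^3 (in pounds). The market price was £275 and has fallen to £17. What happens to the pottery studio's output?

AVC = 75 - 20Q + 2Q^2, minimized at Q = 5 where min AVC = £25. MC = 75 - 40Q + 6Q^2.
At P = £275 ≥ min AVC, set P = MC on the rising branch: Q = 10.
At P = £17 < min AVC = £25, price no longer covers variable cost at any output, so the firm shuts down: Q = 0.

Output falls from 10 to 0 (the firm shuts down)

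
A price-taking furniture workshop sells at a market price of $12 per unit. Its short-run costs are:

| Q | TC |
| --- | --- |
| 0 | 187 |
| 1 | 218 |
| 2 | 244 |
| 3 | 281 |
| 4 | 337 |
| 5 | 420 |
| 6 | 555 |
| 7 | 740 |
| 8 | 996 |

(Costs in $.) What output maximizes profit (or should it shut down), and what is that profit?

Q = 0 (shut down); profit = -$187

Tabulate TR − TC: Q=0: -187; Q=1: -206; Q=2: -220; Q=3: -245; Q=4: -289; Q=5: -360; Q=6: -483; Q=7: -656; Q=8: -900.
Profit is highest at Q = 0. Equivalently, the lowest AVC in the table is 57/2 ≈ $28.50 at Q = 2, and P = $12 falls below it — price never covers variable cost, so the firm shuts down and loses only its fixed cost.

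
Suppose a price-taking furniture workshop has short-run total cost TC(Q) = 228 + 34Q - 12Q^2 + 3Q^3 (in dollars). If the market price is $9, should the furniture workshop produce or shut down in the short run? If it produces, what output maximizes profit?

Strip out fixed cost: VC = 34Q - 12Q^2 + 3Q^3. Then AVC = 34 - 12Q + 3Q^2 and MC = 34 - 24Q + 9Q^2.
The AVC parabola has its vertex at Q = 12/6 = 2, where AVC = 34 - 12·2 + 3·2^2 = $22.
P = $9 lies below min AVC = $22; no output level covers variable cost.
Shutting down limits the loss to fixed cost, $228.

Shut down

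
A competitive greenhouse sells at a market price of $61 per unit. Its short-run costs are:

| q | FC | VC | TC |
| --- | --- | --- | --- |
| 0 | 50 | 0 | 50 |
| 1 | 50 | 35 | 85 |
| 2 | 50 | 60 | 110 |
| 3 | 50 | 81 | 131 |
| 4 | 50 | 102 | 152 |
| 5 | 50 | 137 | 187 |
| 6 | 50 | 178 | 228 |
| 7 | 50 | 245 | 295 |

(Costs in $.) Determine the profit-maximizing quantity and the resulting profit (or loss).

Profit at each row (π = 61q − TC): q=0: -50; q=1: -24; q=2: 12; q=3: 52; q=4: 92; q=5: 118; q=6: 138; q=7: 132.
Profit is maximized at q = 6. AVC there is 178/6 = $29.67 ≤ P, so producing beats shutting down (which would give -$50).

q = 6; profit = $138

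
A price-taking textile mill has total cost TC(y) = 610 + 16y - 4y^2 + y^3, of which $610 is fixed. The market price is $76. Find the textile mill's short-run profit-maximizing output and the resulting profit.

AVC = 16 - 4y + y^2 has its minimum $12 at y = 2; price $76 clears that bar, so the firm operates.
With MC = 16 - 8y + 3y^2, P = MC on the upward-sloping part at y* = 6.
TR = 76·6 = 456. TC = 610 + 168 = 778. Profit = 456 − 778 = -$322.
That loss of $322 beats the $610 the firm would lose by shutting down; producing recovers $288 of fixed cost.

Profit = -$322 at y = 6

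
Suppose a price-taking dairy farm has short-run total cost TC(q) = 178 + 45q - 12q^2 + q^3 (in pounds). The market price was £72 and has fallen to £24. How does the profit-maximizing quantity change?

Output falls from 9 to 7

AVC = 45 - 12q + q^2, minimized at q = 6 where min AVC = £9. MC = 45 - 24q + 3q^2.
At P = £72 ≥ min AVC, set P = MC on the rising branch: q = 9.
At P = £24 ≥ min AVC, set P = MC: q = 7. The firm stays open but cuts output.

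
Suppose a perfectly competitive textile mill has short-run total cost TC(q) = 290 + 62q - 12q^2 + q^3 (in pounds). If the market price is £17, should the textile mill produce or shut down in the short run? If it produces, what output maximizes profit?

Strip out fixed cost: VC = 62q - 12q^2 + q^3. Then AVC = 62 - 12q + q^2 and MC = 62 - 24q + 3q^2.
AVC hits its minimum where MC = AVC, at q = 6, giving min AVC = 62 - 12·6 + 6^2 = £26.
With P < min AVC (£17 < £26), every unit sold adds to the loss.
The firm minimizes its loss by shutting down and losing only its fixed cost of £290.

Shut down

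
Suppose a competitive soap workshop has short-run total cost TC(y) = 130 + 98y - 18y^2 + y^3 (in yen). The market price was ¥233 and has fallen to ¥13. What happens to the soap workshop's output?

AVC = 98 - 18y + y^2, minimized at y = 9 where min AVC = ¥17. MC = 98 - 36y + 3y^2.
With P = ¥233 above the shutdown price, P = MC gives y = 15.
At P = ¥13 < min AVC = ¥17, price no longer covers variable cost at any output, so the firm shuts down: y = 0.

Output falls from 15 to 0 (the firm shuts down)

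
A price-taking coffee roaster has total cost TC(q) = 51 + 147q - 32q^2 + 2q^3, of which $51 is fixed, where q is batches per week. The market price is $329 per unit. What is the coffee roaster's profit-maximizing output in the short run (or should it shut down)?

From TC, MC = TC'(q) = 147 - 64q + 6q^2 and AVC = VC/q = 147 - 32q + 2q^2.
AVC hits its minimum where MC = AVC, at q = 8, giving min AVC = 147 - 32·8 + 2·8^2 = $19.
Because $329 ≥ $19, revenue can cover variable cost; the firm operates.
P = MC gives -182 - 64q + 6q^2 = 0, with roots -7/3 and 13. Take the larger (rising MC): q* = 13.
Check: AVC at q = 13 is $69 ≤ P, so revenue covers variable cost.
Profit = P·q − TC = 329·13 − 948 = $3329.

Produce at q = 13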